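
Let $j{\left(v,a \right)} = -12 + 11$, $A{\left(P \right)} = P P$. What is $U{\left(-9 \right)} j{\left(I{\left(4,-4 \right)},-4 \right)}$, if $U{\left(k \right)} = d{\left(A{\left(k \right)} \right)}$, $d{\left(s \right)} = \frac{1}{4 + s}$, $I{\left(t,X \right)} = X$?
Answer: $- \frac{1}{85} \approx -0.011765$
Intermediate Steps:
$A{\left(P \right)} = P^{2}$
$j{\left(v,a \right)} = -1$
$U{\left(k \right)} = \frac{1}{4 + k^{2}}$
$U{\left(-9 \right)} j{\left(I{\left(4,-4 \right)},-4 \right)} = \frac{1}{4 + \left(-9\right)^{2}} \left(-1\right) = \frac{1}{4 + 81} \left(-1\right) = \frac{1}{85} \left(-1\right) = - \frac{1}{85}$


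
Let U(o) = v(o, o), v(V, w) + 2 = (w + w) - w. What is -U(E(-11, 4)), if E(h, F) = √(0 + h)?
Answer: 2 - I*√11 ≈ 2.0 - 3.3166*I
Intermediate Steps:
E(h, F) = √h
v(V, w) = -2 + w (v(V, w) = -2 + ((w + w) - w) = -2 + (2*w - w) = -2 + w)
U(o) = -2 + o
-U(E(-11, 4)) = -(-2 + √(-11)) = -(-2 + I*√11) = 2 - I*√11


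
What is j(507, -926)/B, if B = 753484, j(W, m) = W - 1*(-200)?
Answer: 707/753484 ≈ 0.00093831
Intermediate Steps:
j(W, m) = 200 + W (j(W, m) = W + 200 = 200 + W)
j(507, -926)/B = (200 + 507)/753484 = 707*(1/753484) = 707/753484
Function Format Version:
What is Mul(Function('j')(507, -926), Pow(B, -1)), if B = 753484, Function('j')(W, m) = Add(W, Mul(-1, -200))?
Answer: Rational(707, 753484) ≈ 0.00093831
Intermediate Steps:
Function('j')(W, m) = Add(200, W) (Function('j')(W, m) = Add(W, 200) = Add(200, W))
Mul(Function('j')(507, -926), Pow(B, -1)) = Mul(Add(200, 507), Pow(753484, -1)) = Mul(707, Rational(1, 753484)) = Rational(707, 753484)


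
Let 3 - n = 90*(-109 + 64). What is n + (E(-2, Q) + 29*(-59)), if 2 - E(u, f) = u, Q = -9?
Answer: 2346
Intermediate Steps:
E(u, f) = 2 - u
n = 4053 (n = 3 - 90*(-109 + 64) = 3 - 90*(-45) = 3 - 1*(-4050) = 3 + 4050 = 4053)
n + (E(-2, Q) + 29*(-59)) = 4053 + ((2 - 1*(-2)) + 29*(-59)) = 4053 + ((2 + 2) - 1711) = 4053 + (4 - 1711) = 4053 - 1707 = 2346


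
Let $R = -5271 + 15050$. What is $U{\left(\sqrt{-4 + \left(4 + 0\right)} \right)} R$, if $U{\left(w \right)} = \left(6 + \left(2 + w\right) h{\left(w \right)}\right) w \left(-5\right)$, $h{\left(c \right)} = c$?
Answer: $0$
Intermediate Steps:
$R = 9779$
$U{\left(w \right)} = - 5 w \left(6 + w \left(2 + w\right)\right)$ ($U{\left(w \right)} = \left(6 + \left(2 + w\right) w\right) w \left(-5\right) = \left(6 + w \left(2 + w\right)\right) w \left(-5\right) = w \left(6 + w \left(2 + w\right)\right) \left(-5\right) = - 5 w \left(6 + w \left(2 + w\right)\right)$)
$U{\left(\sqrt{-4 + \left(4 + 0\right)} \right)} R = - 5 \sqrt{-4 + \left(4 + 0\right)} \left(6 + \left(\sqrt{-4 + \left(4 + 0\right)}\right)^{2} + 2 \sqrt{-4 + \left(4 + 0\right)}\right) 9779 = - 5 \sqrt{-4 + 4} \left(6 + \left(\sqrt{-4 + 4}\right)^{2} + 2 \sqrt{-4 + 4}\right) 9779 = - 5 \sqrt{0} \left(6 + \left(\sqrt{0}\right)^{2} + 2 \sqrt{0}\right) 9779 = \left(-5\right) 0 \left(6 + 0^{2} + 2 \cdot 0\right) 9779 = \left(-5\right) 0 \left(6 + 0 + 0\right) 9779 = \left(-5\right) 0 \cdot 6 \cdot 9779 = 0 \cdot 9779 = 0$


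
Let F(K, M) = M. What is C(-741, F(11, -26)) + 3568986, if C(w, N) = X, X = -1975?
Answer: 3567011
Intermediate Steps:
C(w, N) = -1975
C(-741, F(11, -26)) + 3568986 = -1975 + 3568986 = 3567011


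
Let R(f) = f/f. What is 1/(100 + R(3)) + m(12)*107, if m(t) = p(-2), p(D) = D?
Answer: -21613/101 ≈ -213.99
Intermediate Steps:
m(t) = -2
R(f) = 1
1/(100 + R(3)) + m(12)*107 = 1/(100 + 1) - 2*107 = 1/101 - 214 = -21613/101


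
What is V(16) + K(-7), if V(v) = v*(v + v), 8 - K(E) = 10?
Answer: 510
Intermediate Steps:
K(E) = -2 (K(E) = 8 - 1*10 = 8 - 10 = -2)
V(v) = 2*v² (V(v) = v*(2*v) = 2*v²)
V(16) + K(-7) = 2*16² - 2 = 2*256 - 2 = 512 - 2 = 510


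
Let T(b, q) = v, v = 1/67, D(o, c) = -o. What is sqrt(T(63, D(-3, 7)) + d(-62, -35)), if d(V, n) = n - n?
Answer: sqrt(67)/67 ≈ 0.12217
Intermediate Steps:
d(V, n) = 0
v = 1/67 ≈ 0.014925
T(b, q) = 1/67
sqrt(T(63, D(-3, 7)) + d(-62, -35)) = sqrt(1/67 + 0) = sqrt(1/67) = sqrt(67)/67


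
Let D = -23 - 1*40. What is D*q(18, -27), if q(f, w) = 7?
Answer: -441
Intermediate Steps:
D = -63 (D = -23 - 40 = -63)
D*q(18, -27) = -63*7 = -441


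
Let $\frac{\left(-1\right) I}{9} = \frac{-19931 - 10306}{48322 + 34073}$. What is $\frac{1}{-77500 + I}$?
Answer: $- \frac{9155}{709482263} \approx -1.2904 \cdot 10^{-5}$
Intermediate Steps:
$I = \frac{30237}{9155}$ ($I = - 9 \frac{-19931 - 10306}{48322 + 34073} = - 9 \left(- \frac{30237}{82395}\right) = - 9 \left(\left(-30237\right) \frac{1}{82395}\right) = \left(-9\right) \left(- \frac{10079}{27465}\right) = \frac{30237}{9155} \approx 3.3028$)
$\frac{1}{-77500 + I} = \frac{1}{-77500 + \frac{30237}{9155}} = \frac{1}{- \frac{709482263}{9155}} = - \frac{9155}{709482263}$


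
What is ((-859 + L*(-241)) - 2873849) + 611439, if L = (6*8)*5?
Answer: -2321109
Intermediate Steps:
L = 240 (L = 48*5 = 240)
((-859 + L*(-241)) - 2873849) + 611439 = ((-859 + 240*(-241)) - 2873849) + 611439 = ((-859 - 57840) - 2873849) + 611439 = (-58699 - 2873849) + 611439 = -2932548 + 611439 = -2321109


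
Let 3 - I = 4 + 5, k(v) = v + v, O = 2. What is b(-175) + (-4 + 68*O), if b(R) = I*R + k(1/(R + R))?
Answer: 206849/175 ≈ 1182.0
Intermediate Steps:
k(v) = 2*v
I = -6 (I = 3 - (4 + 5) = 3 - 1*9 = 3 - 9 = -6)
b(R) = 1/R - 6*R (b(R) = -6*R + 2/(R + R) = -6*R + 2/((2*R)) = -6*R + 2*(1/(2*R)) = -6*R + 1/R = 1/R - 6*R)
b(-175) + (-4 + 68*O) = (1/(-175) - 6*(-175)) + (-4 + 68*2) = (-1/175 + 1050) + (-4 + 136) = 183749/175 + 132 = 206849/175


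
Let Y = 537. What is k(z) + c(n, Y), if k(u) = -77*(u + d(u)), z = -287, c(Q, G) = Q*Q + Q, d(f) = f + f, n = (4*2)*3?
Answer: 66897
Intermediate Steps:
n = 24 (n = 8*3 = 24)
d(f) = 2*f
c(Q, G) = Q + Q**2 (c(Q, G) = Q**2 + Q = Q + Q**2)
k(u) = -231*u (k(u) = -77*(u + 2*u) = -231*u)
k(z) + c(n, Y) = -231*(-287) + 24*(1 + 24) = 66297 + 24*25 = 66297 + 600 = 66897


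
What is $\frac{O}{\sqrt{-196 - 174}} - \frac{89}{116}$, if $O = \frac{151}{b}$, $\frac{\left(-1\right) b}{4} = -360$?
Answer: $- \frac{89}{116} - \frac{151 i \sqrt{370}}{532800} \approx -0.76724 - 0.0054515 i$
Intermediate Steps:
$b = 1440$ ($b = \left(-4\right) \left(-360\right) = 1440$)
$O = \frac{151}{1440} \approx 0.10486$
$\frac{O}{\sqrt{-196 - 174}} - \frac{89}{116} = \frac{151}{1440 \sqrt{-196 - 174}} - \frac{89}{116} = \frac{151}{1440 \sqrt{-370}} - \frac{89}{116} = \frac{151}{1440 i \sqrt{370}} - \frac{89}{116} = \frac{151 \left(- \frac{i \sqrt{370}}{370}\right)}{1440} - \frac{89}{116} = - \frac{151 i \sqrt{370}}{532800} - \frac{89}{116} = - \frac{89}{116} - \frac{151 i \sqrt{370}}{532800}$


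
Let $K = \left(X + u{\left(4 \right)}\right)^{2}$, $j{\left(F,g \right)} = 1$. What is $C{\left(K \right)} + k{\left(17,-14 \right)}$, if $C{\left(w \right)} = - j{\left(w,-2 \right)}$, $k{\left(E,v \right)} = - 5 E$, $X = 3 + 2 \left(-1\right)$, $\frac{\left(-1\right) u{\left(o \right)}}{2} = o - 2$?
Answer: $-86$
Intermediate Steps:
$u{\left(o \right)} = 4 - 2 o$ ($u{\left(o \right)} = - 2 \left(o - 2\right) = - 2 \left(-2 + o\right) = 4 - 2 o$)
$X = 1$ ($X = 3 - 2 = 1$)
$K = 9$ ($K = \left(1 + \left(4 - 8\right)\right)^{2} = \left(1 - 4\right)^{2} = \left(-3\right)^{2} = 9$)
$C{\left(w \right)} = -1$ ($C{\left(w \right)} = \left(-1\right) 1 = -1$)
$C{\left(K \right)} + k{\left(17,-14 \right)} = -1 - 85 = -86$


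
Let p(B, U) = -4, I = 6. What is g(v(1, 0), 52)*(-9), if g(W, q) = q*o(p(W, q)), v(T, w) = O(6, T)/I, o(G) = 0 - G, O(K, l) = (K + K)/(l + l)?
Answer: -1872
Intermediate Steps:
O(K, l) = K/l (O(K, l) = (2*K)/((2*l)) = (2*K)*(1/(2*l)) = K/l)
o(G) = -G
v(T, w) = 1/T (v(T, w) = (6/T)/6 = (6/T)*(⅙) = 1/T)
g(W, q) = 4*q (g(W, q) = q*(-1*(-4)) = q*4 = 4*q)
g(v(1, 0), 52)*(-9) = (4*52)*(-9) = 208*(-9) = -1872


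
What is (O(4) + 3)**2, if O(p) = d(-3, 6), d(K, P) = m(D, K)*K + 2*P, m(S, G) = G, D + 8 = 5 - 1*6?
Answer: 576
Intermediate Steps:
D = -9 (D = -8 + (5 - 1*6) = -8 + (5 - 6) = -8 - 1 = -9)
d(K, P) = K**2 + 2*P (d(K, P) = K*K + 2*P = K**2 + 2*P)
O(p) = 21 (O(p) = (-3)**2 + 2*6 = 9 + 12 = 21)
(O(4) + 3)**2 = (21 + 3)**2 = 24**2 = 576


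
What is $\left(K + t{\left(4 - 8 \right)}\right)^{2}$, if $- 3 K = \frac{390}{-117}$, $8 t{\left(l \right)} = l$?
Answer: $\frac{121}{324} \approx 0.37346$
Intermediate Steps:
$t{\left(l \right)} = \frac{l}{8}$
$K = \frac{10}{9}$ ($K = - \frac{390 \frac{1}{-117}}{3} = - \frac{390 \left(- \frac{1}{117}\right)}{3} = \left(- \frac{1}{3}\right) \left(- \frac{10}{3}\right) = \frac{10}{9} \approx 1.1111$)
$\left(K + t{\left(4 - 8 \right)}\right)^{2} = \left(\frac{10}{9} + \frac{4 - 8}{8}\right)^{2} = \left(\frac{10}{9} + \frac{1}{8} \left(-4\right)\right)^{2} = \left(\frac{10}{9} - \frac{1}{2}\right)^{2} = \left(\frac{11}{18}\right)^{2} = \frac{121}{324}$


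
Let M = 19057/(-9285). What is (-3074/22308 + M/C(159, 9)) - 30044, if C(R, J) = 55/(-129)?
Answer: -5185032120361/172608150 ≈ -30039.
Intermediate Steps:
M = -19057/9285 (M = 19057*(-1/9285) = -19057/9285 ≈ -2.0525)
C(R, J) = -55/129 (C(R, J) = 55*(-1/129) = -55/129)
(-3074/22308 + M/C(159, 9)) - 30044 = (-3074/22308 - 19057/(9285*(-55/129))) - 30044 = (-3074*1/22308 - 19057/9285*(-129/55)) - 30044 = (-1537/11154 + 819451/170225) - 30044 = 807138239/172608150 - 30044 = -5185032120361/172608150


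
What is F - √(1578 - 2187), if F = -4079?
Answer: -4079 - I*√609 ≈ -4079.0 - 24.678*I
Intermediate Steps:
F - √(1578 - 2187) = -4079 - √(1578 - 2187) = -4079 - √(-609) = -4079 - I*√609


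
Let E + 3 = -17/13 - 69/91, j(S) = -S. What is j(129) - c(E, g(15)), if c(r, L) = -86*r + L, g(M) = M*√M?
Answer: -51385/91 - 15*√15 ≈ -622.76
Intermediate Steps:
g(M) = M^(3/2)
E = -461/91 (E = -3 + (-17/13 - 69/91) = -3 - 188/91 = -461/91 ≈ -5.0659)
c(r, L) = L - 86*r
j(129) - c(E, g(15)) = -1*129 - (15^(3/2) - 86*(-461/91)) = -129 - (15*√15 + 39646/91) = -129 - (39646/91 + 15*√15) = -129 + (-39646/91 - 15*√15) = -51385/91 - 15*√15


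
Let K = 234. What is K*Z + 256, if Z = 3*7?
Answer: 5170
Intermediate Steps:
Z = 21
K*Z + 256 = 234*21 + 256 = 4914 + 256 = 5170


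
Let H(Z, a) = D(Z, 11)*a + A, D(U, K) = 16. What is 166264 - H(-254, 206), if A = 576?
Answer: 162392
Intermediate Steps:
H(Z, a) = 576 + 16*a (H(Z, a) = 16*a + 576 = 576 + 16*a)
166264 - H(-254, 206) = 166264 - (576 + 16*206) = 166264 - (576 + 3296) = 166264 - 1*3872 = 166264 - 3872 = 162392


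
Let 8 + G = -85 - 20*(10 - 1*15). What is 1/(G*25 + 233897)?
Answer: 1/234072 ≈ 4.2722e-6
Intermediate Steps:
G = 7 (G = -8 + (-85 - 20*(10 - 1*15)) = -8 + (-85 - 20*(10 - 15)) = -8 + (-85 - 20*(-5)) = -8 + (-85 + 100) = -8 + 15 = 7)
1/(G*25 + 233897) = 1/(7*25 + 233897) = 1/(175 + 233897) = 1/234072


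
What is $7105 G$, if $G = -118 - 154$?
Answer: $-1932560$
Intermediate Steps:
$G = -272$ ($G = -118 - 154 = -272$)
$7105 G = 7105 \left(-272\right) = -1932560$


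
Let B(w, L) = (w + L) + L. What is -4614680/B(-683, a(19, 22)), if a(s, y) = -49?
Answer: 4614680/781 ≈ 5908.7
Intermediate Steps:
B(w, L) = w + 2*L (B(w, L) = (L + w) + L = w + 2*L)
-4614680/B(-683, a(19, 22)) = -4614680/(-683 + 2*(-49)) = -4614680/(-683 - 98) = -4614680/(-781) = -4614680*(-1/781) = 4614680/781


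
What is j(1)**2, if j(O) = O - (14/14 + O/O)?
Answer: 1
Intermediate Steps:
j(O) = -2 + O (j(O) = O - (14*(1/14) + 1) = O - (1 + 1) = O - 1*2 = O - 2 = -2 + O)
j(1)**2 = (-2 + 1)**2 = (-1)**2 = 1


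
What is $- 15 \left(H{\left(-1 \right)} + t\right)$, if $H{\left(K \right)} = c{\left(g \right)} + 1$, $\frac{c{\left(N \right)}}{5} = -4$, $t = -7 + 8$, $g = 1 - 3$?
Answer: $270$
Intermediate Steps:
$g = -2$
$t = 1$
$c{\left(N \right)} = -20$ ($c{\left(N \right)} = 5 \left(-4\right) = -20$)
$H{\left(K \right)} = -19$ ($H{\left(K \right)} = -20 + 1 = -19$)
$- 15 \left(H{\left(-1 \right)} + t\right) = - 15 \left(-19 + 1\right) = \left(-15\right) \left(-18\right) = 270$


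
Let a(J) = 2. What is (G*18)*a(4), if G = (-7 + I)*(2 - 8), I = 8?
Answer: -216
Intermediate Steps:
G = -6 (G = (-7 + 8)*(2 - 8) = 1*(-6) = -6)
(G*18)*a(4) = -6*18*2 = -108*2 = -216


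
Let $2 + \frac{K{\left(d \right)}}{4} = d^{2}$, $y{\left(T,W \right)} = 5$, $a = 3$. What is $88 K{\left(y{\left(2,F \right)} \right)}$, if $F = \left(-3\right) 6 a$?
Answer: $8096$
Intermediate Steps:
$F = -54$ ($F = \left(-3\right) 6 \cdot 3 = \left(-18\right) 3 = -54$)
$K{\left(d \right)} = -8 + 4 d^{2}$
$88 K{\left(y{\left(2,F \right)} \right)} = 88 \left(-8 + 4 \cdot 5^{2}\right) = 88 \left(-8 + 4 \cdot 25\right) = 88 \left(-8 + 100\right) = 88 \cdot 92 = 8096$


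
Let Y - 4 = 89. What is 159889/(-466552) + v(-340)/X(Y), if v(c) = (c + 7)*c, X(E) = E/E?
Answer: 52822857551/466552 ≈ 1.1322e+5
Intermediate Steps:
Y = 93 (Y = 4 + 89 = 93)
X(E) = 1
v(c) = c*(7 + c) (v(c) = (7 + c)*c = c*(7 + c))
159889/(-466552) + v(-340)/X(Y) = 159889/(-466552) - 340*(7 - 340)/1 = 159889*(-1/466552) - 340*(-333)*1 = -159889/466552 + 113220*1 = -159889/466552 + 113220 = 52822857551/466552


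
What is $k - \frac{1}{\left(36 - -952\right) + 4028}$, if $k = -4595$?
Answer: $- \frac{23048521}{5016} \approx -4595.0$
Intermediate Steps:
$k - \frac{1}{\left(36 - -952\right) + 4028} = -4595 - \frac{1}{\left(36 - -952\right) + 4028} = -4595 - \frac{1}{\left(36 + 952\right) + 4028} = -4595 - \frac{1}{988 + 4028} = -4595 - \frac{1}{5016} = - \frac{23048521}{5016}$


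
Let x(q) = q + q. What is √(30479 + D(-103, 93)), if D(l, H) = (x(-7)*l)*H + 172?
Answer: √164757 ≈ 405.90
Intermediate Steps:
x(q) = 2*q
D(l, H) = 172 - 14*H*l (D(l, H) = ((2*(-7))*l)*H + 172 = (-14*l)*H + 172 = -14*H*l + 172 = 172 - 14*H*l)
√(30479 + D(-103, 93)) = √(30479 + (172 - 14*93*(-103))) = √(30479 + (172 + 134106)) = √(30479 + 134278) = √164757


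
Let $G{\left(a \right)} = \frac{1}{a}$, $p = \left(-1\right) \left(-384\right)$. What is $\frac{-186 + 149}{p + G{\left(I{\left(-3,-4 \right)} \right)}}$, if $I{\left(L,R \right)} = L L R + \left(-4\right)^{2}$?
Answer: $- \frac{740}{7679} \approx -0.096367$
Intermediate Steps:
$I{\left(L,R \right)} = 16 + R L^{2}$ ($I{\left(L,R \right)} = L^{2} R + 16 = R L^{2} + 16 = 16 + R L^{2}$)
$p = 384$
$\frac{-186 + 149}{p + G{\left(I{\left(-3,-4 \right)} \right)}} = \frac{-186 + 149}{384 + \frac{1}{16 - 4 \left(-3\right)^{2}}} = - \frac{37}{384 + \frac{1}{16 - 36}} = - \frac{37}{384 + \frac{1}{-20}} = - \frac{37}{384 - \frac{1}{20}} = - \frac{37}{\frac{7679}{20}} = \left(-37\right) \frac{20}{7679} = - \frac{740}{7679}$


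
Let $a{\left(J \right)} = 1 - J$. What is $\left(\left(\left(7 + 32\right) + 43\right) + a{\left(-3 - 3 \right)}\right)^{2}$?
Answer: $7921$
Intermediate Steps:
$\left(\left(\left(7 + 32\right) + 43\right) + a{\left(-3 - 3 \right)}\right)^{2} = \left(\left(\left(7 + 32\right) + 43\right) + \left(1 - \left(-3 - 3\right)\right)\right)^{2} = \left(\left(39 + 43\right) + \left(1 - \left(-3 - 3\right)\right)\right)^{2} = \left(82 + \left(1 - -6\right)\right)^{2} = \left(82 + \left(1 + 6\right)\right)^{2} = \left(82 + 7\right)^{2} = 89^{2} = 7921$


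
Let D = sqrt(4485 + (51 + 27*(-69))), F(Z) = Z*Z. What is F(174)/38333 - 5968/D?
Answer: 30276/38333 - 5968*sqrt(33)/297 ≈ -114.64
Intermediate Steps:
F(Z) = Z**2
D = 9*sqrt(33) (D = sqrt(4485 + (51 - 1863)) = sqrt(4485 - 1812) = sqrt(2673) = 9*sqrt(33) ≈ 51.701)
F(174)/38333 - 5968/D = 174**2/38333 - 5968*sqrt(33)/297 = 30276*(1/38333) - 5968*sqrt(33)/297 = 30276/38333 - 5968*sqrt(33)/297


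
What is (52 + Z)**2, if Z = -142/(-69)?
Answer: 13912900/4761 ≈ 2922.3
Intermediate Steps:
Z = 142/69 (Z = -142*(-1/69) = 142/69 ≈ 2.0580)
(52 + Z)**2 = (52 + 142/69)**2 = (3730/69)**2 = 13912900/4761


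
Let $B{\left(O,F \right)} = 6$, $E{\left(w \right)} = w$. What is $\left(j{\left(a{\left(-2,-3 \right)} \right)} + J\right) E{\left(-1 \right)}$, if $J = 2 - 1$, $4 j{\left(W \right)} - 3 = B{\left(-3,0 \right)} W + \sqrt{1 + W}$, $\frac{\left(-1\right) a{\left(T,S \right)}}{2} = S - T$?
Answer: $- \frac{19}{4} - \frac{\sqrt{3}}{4} \approx -5.183$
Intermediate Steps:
$a{\left(T,S \right)} = - 2 S + 2 T$ ($a{\left(T,S \right)} = - 2 \left(S - T\right) = - 2 S + 2 T$)
$j{\left(W \right)} = \frac{3}{4} + \frac{\sqrt{1 + W}}{4} + \frac{3 W}{2}$ ($j{\left(W \right)} = \frac{3}{4} + \frac{6 W + \sqrt{1 + W}}{4} = \frac{3}{4} + \frac{\sqrt{1 + W} + 6 W}{4} = \frac{3}{4} + \left(\frac{\sqrt{1 + W}}{4} + \frac{3 W}{2}\right) = \frac{3}{4} + \frac{\sqrt{1 + W}}{4} + \frac{3 W}{2}$)
$J = 1$ ($J = 2 - 1 = 1$)
$\left(j{\left(a{\left(-2,-3 \right)} \right)} + J\right) E{\left(-1 \right)} = \left(\left(\frac{3}{4} + \frac{\sqrt{1 + \left(\left(-2\right) \left(-3\right) + 2 \left(-2\right)\right)}}{4} + \frac{3 \left(\left(-2\right) \left(-3\right) + 2 \left(-2\right)\right)}{2}\right) + 1\right) \left(-1\right) = \left(\left(\frac{3}{4} + \frac{\sqrt{1 + \left(6 - 4\right)}}{4} + \frac{3 \left(6 - 4\right)}{2}\right) + 1\right) \left(-1\right) = \left(\left(\frac{3}{4} + \frac{\sqrt{1 + 2}}{4} + \frac{3}{2} \cdot 2\right) + 1\right) \left(-1\right) = \left(\left(\frac{3}{4} + \frac{\sqrt{3}}{4} + 3\right) + 1\right) \left(-1\right) = \left(\left(\frac{15}{4} + \frac{\sqrt{3}}{4}\right) + 1\right) \left(-1\right) = \left(\frac{19}{4} + \frac{\sqrt{3}}{4}\right) \left(-1\right) = - \frac{19}{4} - \frac{\sqrt{3}}{4}$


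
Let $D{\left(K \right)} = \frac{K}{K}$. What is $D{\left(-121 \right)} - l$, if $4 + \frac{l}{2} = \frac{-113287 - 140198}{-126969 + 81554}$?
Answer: $- \frac{19647}{9083} \approx -2.1631$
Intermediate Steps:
$D{\left(K \right)} = 1$
$l = \frac{28730}{9083}$ ($l = -8 + 2 \frac{-113287 - 140198}{-126969 + 81554} = -8 + 2 \left(- \frac{253485}{-45415}\right) = -8 + 2 \left(\left(-253485\right) \left(- \frac{1}{45415}\right)\right) = -8 + 2 \cdot \frac{50697}{9083} = -8 + \frac{101394}{9083} = \frac{28730}{9083} \approx 3.1631$)
$D{\left(-121 \right)} - l = 1 - \frac{28730}{9083} = - \frac{19647}{9083}$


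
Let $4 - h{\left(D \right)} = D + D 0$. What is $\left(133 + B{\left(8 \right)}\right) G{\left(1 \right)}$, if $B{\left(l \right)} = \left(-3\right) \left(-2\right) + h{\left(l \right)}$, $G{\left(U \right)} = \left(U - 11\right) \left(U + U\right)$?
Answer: $-2700$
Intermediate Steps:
$h{\left(D \right)} = 4 - D$ ($h{\left(D \right)} = 4 - \left(D + D 0\right) = 4 - \left(D + 0\right) = 4 - D$)
$G{\left(U \right)} = 2 U \left(-11 + U\right)$ ($G{\left(U \right)} = \left(-11 + U\right) 2 U = 2 U \left(-11 + U\right)$)
$B{\left(l \right)} = 10 - l$ ($B{\left(l \right)} = \left(-3\right) \left(-2\right) - \left(-4 + l\right) = 6 - \left(-4 + l\right) = 10 - l$)
$\left(133 + B{\left(8 \right)}\right) G{\left(1 \right)} = \left(133 + \left(10 - 8\right)\right) 2 \cdot 1 \left(-11 + 1\right) = \left(133 + \left(10 - 8\right)\right) 2 \cdot 1 \left(-10\right) = \left(133 + 2\right) \left(-20\right) = 135 \left(-20\right) = -2700$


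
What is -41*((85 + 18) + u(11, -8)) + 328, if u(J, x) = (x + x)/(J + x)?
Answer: -11029/3 ≈ -3676.3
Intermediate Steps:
u(J, x) = 2*x/(J + x) (u(J, x) = (2*x)/(J + x) = 2*x/(J + x))
-41*((85 + 18) + u(11, -8)) + 328 = -41*((85 + 18) + 2*(-8)/(11 - 8)) + 328 = -41*(103 + 2*(-8)/3) + 328 = -41*(103 + 2*(-8)*(⅓)) + 328 = -41*(103 - 16/3) + 328 = -41*293/3 + 328 = -12013/3 + 328 = -11029/3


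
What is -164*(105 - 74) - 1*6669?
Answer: -11753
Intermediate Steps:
-164*(105 - 74) - 1*6669 = -164*31 - 6669 = -5084 - 6669 = -11753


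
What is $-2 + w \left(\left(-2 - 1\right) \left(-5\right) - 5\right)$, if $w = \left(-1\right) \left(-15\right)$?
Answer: $148$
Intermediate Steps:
$w = 15$
$-2 + w \left(\left(-2 - 1\right) \left(-5\right) - 5\right) = -2 + 15 \left(\left(-2 - 1\right) \left(-5\right) - 5\right) = -2 + 15 \left(\left(-3\right) \left(-5\right) - 5\right) = -2 + 15 \left(15 - 5\right) = -2 + 15 \cdot 10 = -2 + 150 = 148$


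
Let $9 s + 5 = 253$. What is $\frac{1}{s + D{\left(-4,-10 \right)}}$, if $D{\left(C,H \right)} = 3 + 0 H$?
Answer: $\frac{9}{275} \approx 0.032727$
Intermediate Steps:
$s = \frac{248}{9}$ ($s = - \frac{5}{9} + \frac{1}{9} \cdot 253 = - \frac{5}{9} + \frac{253}{9} = \frac{248}{9} \approx 27.556$)
$D{\left(C,H \right)} = 3$ ($D{\left(C,H \right)} = 3 + 0 = 3$)
$\frac{1}{s + D{\left(-4,-10 \right)}} = \frac{1}{\frac{248}{9} + 3} = \frac{1}{\frac{275}{9}} = \frac{9}{275}$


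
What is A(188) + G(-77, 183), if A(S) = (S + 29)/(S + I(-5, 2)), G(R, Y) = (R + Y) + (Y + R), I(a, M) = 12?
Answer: 42617/200 ≈ 213.08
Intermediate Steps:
G(R, Y) = 2*R + 2*Y (G(R, Y) = (R + Y) + (R + Y) = 2*R + 2*Y)
A(S) = (29 + S)/(12 + S) (A(S) = (S + 29)/(S + 12) = (29 + S)/(12 + S))
A(188) + G(-77, 183) = (29 + 188)/(12 + 188) + (2*(-77) + 2*183) = 217/200 + (-154 + 366) = (1/200)*217 + 212 = 217/200 + 212 = 42617/200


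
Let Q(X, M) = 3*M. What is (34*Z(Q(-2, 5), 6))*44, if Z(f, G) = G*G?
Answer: 53856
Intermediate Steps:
Z(f, G) = G²
(34*Z(Q(-2, 5), 6))*44 = (34*6²)*44 = (34*36)*44 = 1224*44 = 53856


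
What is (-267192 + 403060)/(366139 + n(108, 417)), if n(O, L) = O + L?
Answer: 33967/91666 ≈ 0.37055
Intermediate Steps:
n(O, L) = L + O
(-267192 + 403060)/(366139 + n(108, 417)) = (-267192 + 403060)/(366139 + (417 + 108)) = 135868/(366139 + 525) = 135868/366664 = 135868*(1/366664) = 33967/91666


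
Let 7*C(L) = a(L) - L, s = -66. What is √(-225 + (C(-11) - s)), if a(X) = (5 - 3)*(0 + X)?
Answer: 2*I*√1967/7 ≈ 12.672*I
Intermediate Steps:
a(X) = 2*X
C(L) = L/7 (C(L) = (2*L - L)/7 = L/7)
√(-225 + (C(-11) - s)) = √(-225 + ((⅐)*(-11) - 1*(-66))) = √(-225 + (-11/7 + 66)) = √(-225 + 451/7) = √(-1124/7) = 2*I*√1967/7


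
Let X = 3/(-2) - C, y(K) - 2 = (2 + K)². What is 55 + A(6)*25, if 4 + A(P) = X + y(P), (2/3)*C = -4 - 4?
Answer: 3735/2 ≈ 1867.5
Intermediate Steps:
y(K) = 2 + (2 + K)²
C = -12 (C = 3*(-4 - 4)/2 = (3/2)*(-8) = -12)
X = 21/2 (X = 3/(-2) - 1*(-12) = 3*(-½) + 12 = -3/2 + 12 = 21/2 ≈ 10.500)
A(P) = 17/2 + (2 + P)² (A(P) = -4 + (21/2 + (2 + (2 + P)²)) = -4 + (25/2 + (2 + P)²) = 17/2 + (2 + P)²)
55 + A(6)*25 = 55 + (17/2 + (2 + 6)²)*25 = 55 + (17/2 + 8²)*25 = 55 + (17/2 + 64)*25 = 55 + (145/2)*25 = 55 + 3625/2 = 3735/2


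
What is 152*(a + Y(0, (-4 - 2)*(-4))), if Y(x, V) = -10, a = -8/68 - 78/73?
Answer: -2110064/1241 ≈ -1700.3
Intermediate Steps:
a = -1472/1241 (a = -8*1/68 - 78*1/73 = -2/17 - 78/73 = -1472/1241 ≈ -1.1861)
152*(a + Y(0, (-4 - 2)*(-4))) = 152*(-1472/1241 - 10) = 152*(-13882/1241) = -2110064/1241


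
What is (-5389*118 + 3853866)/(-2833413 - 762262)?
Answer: -3217964/3595675 ≈ -0.89495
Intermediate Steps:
(-5389*118 + 3853866)/(-2833413 - 762262) = (-635902 + 3853866)/(-3595675) = 3217964*(-1/3595675) = -3217964/3595675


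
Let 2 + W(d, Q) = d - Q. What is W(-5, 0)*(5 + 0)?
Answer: -35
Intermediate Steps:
W(d, Q) = -2 + d - Q (W(d, Q) = -2 + (d - Q) = -2 + d - Q)
W(-5, 0)*(5 + 0) = (-2 - 5 - 1*0)*(5 + 0) = (-2 - 5 + 0)*5 = -7*5 = -35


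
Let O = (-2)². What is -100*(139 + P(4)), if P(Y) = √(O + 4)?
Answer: -13900 - 200*√2 ≈ -14183.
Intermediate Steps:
O = 4
P(Y) = 2*√2 (P(Y) = √(4 + 4) = √8 = 2*√2)
-100*(139 + P(4)) = -100*(139 + 2*√2) = -13900 - 200*√2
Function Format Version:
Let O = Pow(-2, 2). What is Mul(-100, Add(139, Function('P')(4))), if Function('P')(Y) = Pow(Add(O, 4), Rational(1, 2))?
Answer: Add(-13900, Mul(-200, Pow(2, Rational(1, 2)))) ≈ -14183.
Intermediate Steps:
O = 4
Function('P')(Y) = Mul(2, Pow(2, Rational(1, 2))) (Function('P')(Y) = Pow(Add(4, 4), Rational(1, 2)) = Pow(8, Rational(1, 2)) = Mul(2, Pow(2, Rational(1, 2))))
Mul(-100, Add(139, Function('P')(4))) = Mul(-100, Add(139, Mul(2, Pow(2, Rational(1, 2))))) = Add(-13900, Mul(-200, Pow(2, Rational(1, 2))))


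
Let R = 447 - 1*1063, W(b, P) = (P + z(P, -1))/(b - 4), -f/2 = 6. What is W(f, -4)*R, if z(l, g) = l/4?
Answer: -385/2 ≈ -192.50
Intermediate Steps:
f = -12 (f = -2*6 = -12)
z(l, g) = l/4 (z(l, g) = l*(1/4) = l/4)
W(b, P) = 5*P/(4*(-4 + b)) (W(b, P) = (P + P/4)/(b - 4) = (5*P/4)/(-4 + b) = 5*P/(4*(-4 + b)))
R = -616 (R = 447 - 1063 = -616)
W(f, -4)*R = ((5/4)*(-4)/(-4 - 12))*(-616) = ((5/4)*(-4)/(-16))*(-616) = ((5/4)*(-4)*(-1/16))*(-616) = (5/16)*(-616) = -385/2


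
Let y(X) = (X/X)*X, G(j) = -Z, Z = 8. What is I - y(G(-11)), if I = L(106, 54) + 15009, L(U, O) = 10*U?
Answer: 16077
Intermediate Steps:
G(j) = -8 (G(j) = -1*8 = -8)
I = 16069 (I = 10*106 + 15009 = 1060 + 15009 = 16069)
y(X) = X (y(X) = 1*X = X)
I - y(G(-11)) = 16069 - 1*(-8) = 16069 + 8 = 16077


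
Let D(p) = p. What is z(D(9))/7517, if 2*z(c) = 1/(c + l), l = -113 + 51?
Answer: -1/796802 ≈ -1.2550e-6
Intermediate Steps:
l = -62
z(c) = 1/(2*(-62 + c)) (z(c) = 1/(2*(c - 62)) = 1/(2*(-62 + c)))
z(D(9))/7517 = (1/(2*(-62 + 9)))/7517 = ((½)/(-53))*(1/7517) = ((½)*(-1/53))*(1/7517) = -1/106*1/7517 = -1/796802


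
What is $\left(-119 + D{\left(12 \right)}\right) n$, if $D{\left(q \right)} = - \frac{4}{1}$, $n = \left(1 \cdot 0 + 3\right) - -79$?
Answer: $-10086$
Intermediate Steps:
$n = 82$ ($n = \left(0 + 3\right) + 79 = 3 + 79 = 82$)
$D{\left(q \right)} = -4$ ($D{\left(q \right)} = \left(-4\right) 1 = -4$)
$\left(-119 + D{\left(12 \right)}\right) n = \left(-119 - 4\right) 82 = \left(-123\right) 82 = -10086$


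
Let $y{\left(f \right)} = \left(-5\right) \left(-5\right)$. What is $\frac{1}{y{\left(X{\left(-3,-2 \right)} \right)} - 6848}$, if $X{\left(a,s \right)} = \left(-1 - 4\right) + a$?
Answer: $- \frac{1}{6823} \approx -0.00014656$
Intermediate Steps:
$X{\left(a,s \right)} = -5 + a$
$y{\left(f \right)} = 25$
$\frac{1}{y{\left(X{\left(-3,-2 \right)} \right)} - 6848} = \frac{1}{25 - 6848} = \frac{1}{-6823} = - \frac{1}{6823}$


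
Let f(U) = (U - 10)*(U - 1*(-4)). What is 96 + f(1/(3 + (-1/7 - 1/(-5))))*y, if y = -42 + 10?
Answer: 16433664/11449 ≈ 1435.4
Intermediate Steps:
y = -32
f(U) = (-10 + U)*(4 + U) (f(U) = (-10 + U)*(U + 4) = (-10 + U)*(4 + U))
96 + f(1/(3 + (-1/7 - 1/(-5))))*y = 96 + (-40 + (1/(3 + (-1/7 - 1/(-5))))**2 - 6/(3 + (-1/7 - 1/(-5))))*(-32) = 96 + (-40 + (1/(3 + (-1*1/7 - 1*(-1/5))))**2 - 6/(3 + (-1*1/7 - 1*(-1/5))))*(-32) = 96 + (-40 + (1/(3 + (-1/7 + 1/5)))**2 - 6/(3 + (-1/7 + 1/5)))*(-32) = 96 + (-40 + (1/(3 + 2/35))**2 - 6/(3 + 2/35))*(-32) = 96 + (-40 + (1/(107/35))**2 - 6/107/35)*(-32) = 96 + (-40 + (35/107)**2 - 6*35/107)*(-32) = 96 + (-40 + 1225/11449 - 210/107)*(-32) = 96 - 479205/11449*(-32) = 96 + 15334560/11449 = 16433664/11449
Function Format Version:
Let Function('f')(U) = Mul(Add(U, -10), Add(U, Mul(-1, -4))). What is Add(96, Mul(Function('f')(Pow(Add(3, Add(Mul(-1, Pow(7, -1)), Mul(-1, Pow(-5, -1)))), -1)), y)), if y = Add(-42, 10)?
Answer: Rational(16433664, 11449) ≈ 1435.4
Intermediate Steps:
y = -32
Function('f')(U) = Mul(Add(-10, U), Add(4, U)) (Function('f')(U) = Mul(Add(-10, U), Add(U, 4)) = Mul(Add(-10, U), Add(4, U)))
Add(96, Mul(Function('f')(Pow(Add(3, Add(Mul(-1, Pow(7, -1)), Mul(-1, Pow(-5, -1)))), -1)), y)) = Add(96, Mul(Add(-40, Pow(Pow(Add(3, Add(Mul(-1, Pow(7, -1)), Mul(-1, Pow(-5, -1)))), -1), 2), Mul(-6, Pow(Add(3, Add(Mul(-1, Pow(7, -1)), Mul(-1, Pow(-5, -1)))), -1))), -32)) = Add(96, Mul(Add(-40, Pow(Pow(Add(3, Add(Mul(-1, Rational(1, 7)), Mul(-1, Rational(-1, 5)))), -1), 2), Mul(-6, Pow(Add(3, Add(Mul(-1, Rational(1, 7)), Mul(-1, Rational(-1, 5)))), -1))), -32)) = Add(96, Mul(Add(-40, Pow(Pow(Add(3, Add(Rational(-1, 7), Rational(1, 5))), -1), 2), Mul(-6, Pow(Add(3, Add(Rational(-1, 7), Rational(1, 5))), -1))), -32)) = Add(96, Mul(Add(-40, Pow(Pow(Add(3, Rational(2, 35)), -1), 2), Mul(-6, Pow(Add(3, Rational(2, 35)), -1))), -32)) = Add(96, Mul(Add(-40, Pow(Pow(Rational(107, 35), -1), 2), Mul(-6, Pow(Rational(107, 35), -1))), -32)) = Add(96, Mul(Add(-40, Pow(Rational(35, 107), 2), Mul(-6, Rational(35, 107))), -32)) = Add(96, Mul(Add(-40, Rational(1225, 11449), Rational(-210, 107)), -32)) = Add(96, Mul(Rational(-479205, 11449), -32)) = Add(96, Rational(15334560, 11449)) = Rational(16433664, 11449)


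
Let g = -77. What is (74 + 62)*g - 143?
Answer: -10615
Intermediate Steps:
(74 + 62)*g - 143 = (74 + 62)*(-77) - 143 = 136*(-77) - 143 = -10472 - 143 = -10615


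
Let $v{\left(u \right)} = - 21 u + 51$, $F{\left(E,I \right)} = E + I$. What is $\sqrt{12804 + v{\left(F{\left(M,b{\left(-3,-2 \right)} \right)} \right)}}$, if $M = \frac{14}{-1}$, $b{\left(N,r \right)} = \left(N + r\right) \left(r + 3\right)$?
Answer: $47 \sqrt{6} \approx 115.13$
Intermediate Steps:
$b{\left(N,r \right)} = \left(3 + r\right) \left(N + r\right)$ ($b{\left(N,r \right)} = \left(N + r\right) \left(3 + r\right) = \left(3 + r\right) \left(N + r\right)$)
$M = -14$ ($M = 14 \left(-1\right) = -14$)
$v{\left(u \right)} = 51 - 21 u$
$\sqrt{12804 + v{\left(F{\left(M,b{\left(-3,-2 \right)} \right)} \right)}} = \sqrt{12804 - \left(-51 + 21 \left(-14 + \left(\left(-2\right)^{2} + 3 \left(-3\right) + 3 \left(-2\right) - -6\right)\right)\right)} = \sqrt{12804 - \left(-51 + 21 \left(-14 + \left(4 - 9 - 6 + 6\right)\right)\right)} = \sqrt{12804 - \left(-51 + 21 \left(-14 - 5\right)\right)} = \sqrt{12804 + \left(51 - -399\right)} = \sqrt{12804 + \left(51 + 399\right)} = \sqrt{12804 + 450} = \sqrt{13254} = 47 \sqrt{6}$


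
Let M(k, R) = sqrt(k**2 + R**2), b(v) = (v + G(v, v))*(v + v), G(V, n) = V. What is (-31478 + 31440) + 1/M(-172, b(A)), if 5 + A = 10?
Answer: -38 + sqrt(2474)/9896 ≈ -37.995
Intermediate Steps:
A = 5 (A = -5 + 10 = 5)
b(v) = 4*v**2 (b(v) = (v + v)*(v + v) = (2*v)*(2*v) = 4*v**2)
M(k, R) = sqrt(R**2 + k**2)
(-31478 + 31440) + 1/M(-172, b(A)) = (-31478 + 31440) + 1/(sqrt((4*5**2)**2 + (-172)**2)) = -38 + 1/(sqrt((4*25)**2 + 29584)) = -38 + 1/(sqrt(100**2 + 29584)) = -38 + 1/(sqrt(10000 + 29584)) = -38 + 1/(sqrt(39584)) = -38 + 1/(4*sqrt(2474)) = -38 + sqrt(2474)/9896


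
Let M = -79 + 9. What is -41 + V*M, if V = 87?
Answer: -6131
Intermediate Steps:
M = -70
-41 + V*M = -41 + 87*(-70) = -41 - 6090 = -6131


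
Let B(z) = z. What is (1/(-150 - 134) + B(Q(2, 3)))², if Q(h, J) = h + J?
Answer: 2013561/80656 ≈ 24.965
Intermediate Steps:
Q(h, J) = J + h
(1/(-150 - 134) + B(Q(2, 3)))² = (1/(-150 - 134) + (3 + 2))² = (1/(-284) + 5)² = (-1/284 + 5)² = (1419/284)² = 2013561/80656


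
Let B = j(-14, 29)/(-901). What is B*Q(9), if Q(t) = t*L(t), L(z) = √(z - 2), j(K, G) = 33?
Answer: -297*√7/901 ≈ -0.87213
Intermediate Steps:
L(z) = √(-2 + z)
Q(t) = t*√(-2 + t)
B = -33/901 (B = 33/(-901) = 33*(-1/901) = -33/901 ≈ -0.036626)
B*Q(9) = -297*√(-2 + 9)/901 = -297*√7/901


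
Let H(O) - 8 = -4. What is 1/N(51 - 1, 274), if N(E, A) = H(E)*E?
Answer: 1/200 ≈ 0.0050000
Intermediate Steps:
H(O) = 4 (H(O) = 8 - 4 = 4)
N(E, A) = 4*E
1/N(51 - 1, 274) = 1/(4*(51 - 1)) = 1/(4*50) = 1/200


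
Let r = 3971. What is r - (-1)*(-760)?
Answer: 3211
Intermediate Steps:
r - (-1)*(-760) = 3971 - (-1)*(-760) = 3971 - 1*760 = 3971 - 760 = 3211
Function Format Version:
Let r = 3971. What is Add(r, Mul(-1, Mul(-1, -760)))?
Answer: 3211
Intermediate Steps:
Add(r, Mul(-1, Mul(-1, -760))) = Add(3971, Mul(-1, Mul(-1, -760))) = Add(3971, Mul(-1, 760)) = Add(3971, -760) = 3211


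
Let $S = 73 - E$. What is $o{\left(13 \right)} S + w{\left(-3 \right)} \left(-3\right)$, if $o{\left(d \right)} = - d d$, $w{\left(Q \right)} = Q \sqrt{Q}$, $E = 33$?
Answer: $-6760 + 9 i \sqrt{3} \approx -6760.0 + 15.588 i$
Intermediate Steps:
$w{\left(Q \right)} = Q^{\frac{3}{2}}$
$S = 40$ ($S = 73 - 33 = 40$)
$o{\left(d \right)} = - d^{2}$
$o{\left(13 \right)} S + w{\left(-3 \right)} \left(-3\right) = - 13^{2} \cdot 40 + \left(-3\right)^{\frac{3}{2}} \left(-3\right) = \left(-1\right) 169 \cdot 40 + - 3 i \sqrt{3} \left(-3\right) = \left(-169\right) 40 + 9 i \sqrt{3} = -6760 + 9 i \sqrt{3}$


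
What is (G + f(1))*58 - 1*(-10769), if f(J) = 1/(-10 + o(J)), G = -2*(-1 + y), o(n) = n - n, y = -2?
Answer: 55556/5 ≈ 11111.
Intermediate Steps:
o(n) = 0
G = 6 (G = -2*(-1 - 2) = -2*(-3) = 6)
f(J) = -⅒ (f(J) = 1/(-10 + 0) = 1/(-10) = -⅒)
(G + f(1))*58 - 1*(-10769) = (6 - ⅒)*58 - 1*(-10769) = (59/10)*58 + 10769 = 1711/5 + 10769 = 55556/5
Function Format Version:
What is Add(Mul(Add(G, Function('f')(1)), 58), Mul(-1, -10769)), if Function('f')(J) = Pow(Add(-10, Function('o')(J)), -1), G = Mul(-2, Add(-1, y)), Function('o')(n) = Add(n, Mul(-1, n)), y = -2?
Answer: Rational(55556, 5) ≈ 11111.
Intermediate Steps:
Function('o')(n) = 0
G = 6 (G = Mul(-2, Add(-1, -2)) = Mul(-2, -3) = 6)
Function('f')(J) = Rational(-1, 10) (Function('f')(J) = Pow(Add(-10, 0), -1) = Pow(-10, -1) = Rational(-1, 10))
Add(Mul(Add(G, Function('f')(1)), 58), Mul(-1, -10769)) = Add(Mul(Add(6, Rational(-1, 10)), 58), Mul(-1, -10769)) = Add(Mul(Rational(59, 10), 58), 10769) = Add(Rational(1711, 5), 10769) = Rational(55556, 5)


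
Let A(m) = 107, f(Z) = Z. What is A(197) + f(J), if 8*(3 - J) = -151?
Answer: 1031/8 ≈ 128.88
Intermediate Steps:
J = 175/8 (J = 3 - ⅛*(-151) = 3 + 151/8 = 175/8 ≈ 21.875)
A(197) + f(J) = 107 + 175/8 = 1031/8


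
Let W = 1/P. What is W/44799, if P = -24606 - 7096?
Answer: -1/1420217898 ≈ -7.0412e-10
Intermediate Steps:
P = -31702
W = -1/31702 (W = 1/(-31702) = -1/31702 ≈ -3.1544e-5)
W/44799 = -1/31702/44799 = -1/31702*1/44799 = -1/1420217898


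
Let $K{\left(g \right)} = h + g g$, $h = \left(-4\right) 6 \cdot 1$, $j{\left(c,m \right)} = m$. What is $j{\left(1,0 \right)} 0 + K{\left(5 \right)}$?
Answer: $1$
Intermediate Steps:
$h = -24$ ($h = \left(-24\right) 1 = -24$)
$K{\left(g \right)} = -24 + g^{2}$ ($K{\left(g \right)} = -24 + g g = -24 + g^{2}$)
$j{\left(1,0 \right)} 0 + K{\left(5 \right)} = 0 \cdot 0 - \left(24 - 5^{2}\right) = 0 + \left(-24 + 25\right) = 0 + 1 = 1$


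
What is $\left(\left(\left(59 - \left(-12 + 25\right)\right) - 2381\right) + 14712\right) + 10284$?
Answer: $22661$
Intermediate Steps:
$\left(\left(\left(59 - \left(-12 + 25\right)\right) - 2381\right) + 14712\right) + 10284 = \left(\left(\left(59 - 13\right) - 2381\right) + 14712\right) + 10284 = \left(\left(46 - 2381\right) + 14712\right) + 10284 = \left(-2335 + 14712\right) + 10284 = 12377 + 10284 = 22661$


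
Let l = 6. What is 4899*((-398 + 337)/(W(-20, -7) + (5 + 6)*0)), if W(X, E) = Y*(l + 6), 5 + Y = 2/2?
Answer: 99613/16 ≈ 6225.8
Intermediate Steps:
Y = -4 (Y = -5 + 2/2 = -5 + 2*(½) = -5 + 1 = -4)
W(X, E) = -48 (W(X, E) = -4*(6 + 6) = -4*12 = -48)
4899*((-398 + 337)/(W(-20, -7) + (5 + 6)*0)) = 4899*((-398 + 337)/(-48 + (5 + 6)*0)) = 4899*(-61/(-48 + 11*0)) = 4899*(-61/(-48 + 0)) = 4899*(-61/(-48)) = 4899*(-61*(-1/48)) = 4899*(61/48) = 99613/16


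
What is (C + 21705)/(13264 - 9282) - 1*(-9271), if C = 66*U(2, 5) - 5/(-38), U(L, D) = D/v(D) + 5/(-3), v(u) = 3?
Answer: 1403675431/151316 ≈ 9276.5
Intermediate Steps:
U(L, D) = -5/3 + D/3 (U(L, D) = D/3 + 5/(-3) = D*(1/3) + 5*(-1/3) = D/3 - 5/3 = -5/3 + D/3)
C = 5/38 (C = 66*(-5/3 + (1/3)*5) - 5/(-38) = 66*(-5/3 + 5/3) - 5*(-1/38) = 66*0 + 5/38 = 0 + 5/38 = 5/38 ≈ 0.13158)
(C + 21705)/(13264 - 9282) - 1*(-9271) = (5/38 + 21705)/(13264 - 9282) - 1*(-9271) = (824795/38)/3982 + 9271 = (824795/38)*(1/3982) + 9271 = 824795/151316 + 9271 = 1403675431/151316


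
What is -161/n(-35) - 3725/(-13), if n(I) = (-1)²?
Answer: 1632/13 ≈ 125.54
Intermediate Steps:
n(I) = 1
-161/n(-35) - 3725/(-13) = -161/1 - 3725/(-13) = -161*1 - 3725*(-1/13) = -161 + 3725/13 = 1632/13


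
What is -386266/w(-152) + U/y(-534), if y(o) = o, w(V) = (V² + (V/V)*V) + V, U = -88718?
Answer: 151375363/1014600 ≈ 149.20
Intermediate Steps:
w(V) = V² + 2*V (w(V) = (V² + 1*V) + V = (V² + V) + V = (V + V²) + V = V² + 2*V)
-386266/w(-152) + U/y(-534) = -386266*(-1/(152*(2 - 152))) - 88718/(-534) = -386266/((-152*(-150))) - 88718*(-1/534) = -386266/22800 + 44359/267 = -386266*1/22800 + 44359/267 = -193133/11400 + 44359/267 = 151375363/1014600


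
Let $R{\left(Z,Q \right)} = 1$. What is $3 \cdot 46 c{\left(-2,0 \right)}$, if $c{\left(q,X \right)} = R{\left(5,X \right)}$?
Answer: $138$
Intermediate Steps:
$c{\left(q,X \right)} = 1$
$3 \cdot 46 c{\left(-2,0 \right)} = 3 \cdot 46 \cdot 1 = 138 \cdot 1 = 138$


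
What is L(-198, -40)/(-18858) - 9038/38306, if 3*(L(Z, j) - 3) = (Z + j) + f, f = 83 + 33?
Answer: -253493617/1083561822 ≈ -0.23394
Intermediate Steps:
f = 116
L(Z, j) = 125/3 + Z/3 + j/3 (L(Z, j) = 3 + ((Z + j) + 116)/3 = 3 + (116 + Z + j)/3 = 3 + (116/3 + Z/3 + j/3) = 125/3 + Z/3 + j/3)
L(-198, -40)/(-18858) - 9038/38306 = (125/3 + (⅓)*(-198) + (⅓)*(-40))/(-18858) - 9038/38306 = (125/3 - 66 - 40/3)*(-1/18858) - 9038*1/38306 = -113/3*(-1/18858) - 4519/19153 = 113/56574 - 4519/19153 = -253493617/1083561822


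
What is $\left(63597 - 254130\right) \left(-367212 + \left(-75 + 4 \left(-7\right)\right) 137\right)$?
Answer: $72654615159$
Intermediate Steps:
$\left(63597 - 254130\right) \left(-367212 + \left(-75 + 4 \left(-7\right)\right) 137\right) = - 190533 \left(-367212 + \left(-75 - 28\right) 137\right) = - 190533 \left(-367212 - 14111\right) = \left(-190533\right) \left(-381323\right) = 72654615159$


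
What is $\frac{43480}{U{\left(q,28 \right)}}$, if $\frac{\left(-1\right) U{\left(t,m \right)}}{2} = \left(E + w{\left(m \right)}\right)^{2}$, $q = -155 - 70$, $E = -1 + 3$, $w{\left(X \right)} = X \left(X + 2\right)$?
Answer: $- \frac{5435}{177241} \approx -0.030664$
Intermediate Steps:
$w{\left(X \right)} = X \left(2 + X\right)$
$E = 2$
$q = -225$ ($q = -155 - 70 = -225$)
$U{\left(t,m \right)} = - 2 \left(2 + m \left(2 + m\right)\right)^{2}$
$\frac{43480}{U{\left(q,28 \right)}} = \frac{43480}{\left(-2\right) \left(2 + 28 \left(2 + 28\right)\right)^{2}} = \frac{43480}{\left(-2\right) \left(2 + 28 \cdot 30\right)^{2}} = \frac{43480}{\left(-2\right) \left(2 + 840\right)^{2}} = \frac{43480}{\left(-2\right) 842^{2}} = \frac{43480}{\left(-2\right) 708964} = \frac{43480}{-1417928} = 43480 \left(- \frac{1}{1417928}\right) = - \frac{5435}{177241}$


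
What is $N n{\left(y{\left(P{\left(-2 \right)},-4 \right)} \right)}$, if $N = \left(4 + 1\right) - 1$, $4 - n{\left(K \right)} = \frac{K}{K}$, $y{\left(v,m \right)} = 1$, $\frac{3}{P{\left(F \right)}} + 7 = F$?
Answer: $12$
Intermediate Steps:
$P{\left(F \right)} = \frac{3}{-7 + F}$
$n{\left(K \right)} = 3$ ($n{\left(K \right)} = 4 - \frac{K}{K} = 4 - 1 = 3$)
$N = 4$ ($N = 5 - 1 = 4$)
$N n{\left(y{\left(P{\left(-2 \right)},-4 \right)} \right)} = 4 \cdot 3 = 12$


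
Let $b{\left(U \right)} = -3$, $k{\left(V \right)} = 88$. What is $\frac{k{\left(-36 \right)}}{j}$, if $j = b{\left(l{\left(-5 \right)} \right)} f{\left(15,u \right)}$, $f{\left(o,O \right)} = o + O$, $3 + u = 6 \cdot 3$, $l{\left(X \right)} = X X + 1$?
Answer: $- \frac{44}{45} \approx -0.97778$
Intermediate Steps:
$l{\left(X \right)} = 1 + X^{2}$ ($l{\left(X \right)} = X^{2} + 1 = 1 + X^{2}$)
$u = 15$ ($u = -3 + 6 \cdot 3 = -3 + 18 = 15$)
$f{\left(o,O \right)} = O + o$
$j = -90$ ($j = - 3 \left(15 + 15\right) = \left(-3\right) 30 = -90$)
$\frac{k{\left(-36 \right)}}{j} = \frac{88}{-90} = 88 \left(- \frac{1}{90}\right) = - \frac{44}{45}$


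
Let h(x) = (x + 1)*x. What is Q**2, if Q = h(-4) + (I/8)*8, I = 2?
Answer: 196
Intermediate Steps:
h(x) = x*(1 + x) (h(x) = (1 + x)*x = x*(1 + x))
Q = 14 (Q = -4*(1 - 4) + (2/8)*8 = -4*(-3) + (2*(1/8))*8 = 12 + (1/4)*8 = 12 + 2 = 14)
Q**2 = 14**2 = 196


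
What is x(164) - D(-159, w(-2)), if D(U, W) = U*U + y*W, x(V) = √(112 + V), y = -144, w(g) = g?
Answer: -25569 + 2*√69 ≈ -25552.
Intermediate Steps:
D(U, W) = U² - 144*W (D(U, W) = U*U - 144*W = U² - 144*W)
x(164) - D(-159, w(-2)) = √(112 + 164) - ((-159)² - 144*(-2)) = √276 - (25281 + 288) = 2*√69 - 1*25569 = 2*√69 - 25569 = -25569 + 2*√69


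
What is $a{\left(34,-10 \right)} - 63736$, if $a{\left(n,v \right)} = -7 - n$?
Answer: $-63777$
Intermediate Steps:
$a{\left(34,-10 \right)} - 63736 = \left(-7 - 34\right) - 63736 = -41 - 63736 = -63777$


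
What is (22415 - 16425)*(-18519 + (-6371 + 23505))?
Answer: -8296150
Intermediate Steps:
(22415 - 16425)*(-18519 + (-6371 + 23505)) = 5990*(-18519 + 17134) = 5990*(-1385) = -8296150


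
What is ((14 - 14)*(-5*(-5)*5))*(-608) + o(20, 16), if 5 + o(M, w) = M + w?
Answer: 31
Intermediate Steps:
o(M, w) = -5 + M + w (o(M, w) = -5 + (M + w) = -5 + M + w)
((14 - 14)*(-5*(-5)*5))*(-608) + o(20, 16) = ((14 - 14)*(-5*(-5)*5))*(-608) + (-5 + 20 + 16) = (0*(25*5))*(-608) + 31 = (0*125)*(-608) + 31 = 0*(-608) + 31 = 0 + 31 = 31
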